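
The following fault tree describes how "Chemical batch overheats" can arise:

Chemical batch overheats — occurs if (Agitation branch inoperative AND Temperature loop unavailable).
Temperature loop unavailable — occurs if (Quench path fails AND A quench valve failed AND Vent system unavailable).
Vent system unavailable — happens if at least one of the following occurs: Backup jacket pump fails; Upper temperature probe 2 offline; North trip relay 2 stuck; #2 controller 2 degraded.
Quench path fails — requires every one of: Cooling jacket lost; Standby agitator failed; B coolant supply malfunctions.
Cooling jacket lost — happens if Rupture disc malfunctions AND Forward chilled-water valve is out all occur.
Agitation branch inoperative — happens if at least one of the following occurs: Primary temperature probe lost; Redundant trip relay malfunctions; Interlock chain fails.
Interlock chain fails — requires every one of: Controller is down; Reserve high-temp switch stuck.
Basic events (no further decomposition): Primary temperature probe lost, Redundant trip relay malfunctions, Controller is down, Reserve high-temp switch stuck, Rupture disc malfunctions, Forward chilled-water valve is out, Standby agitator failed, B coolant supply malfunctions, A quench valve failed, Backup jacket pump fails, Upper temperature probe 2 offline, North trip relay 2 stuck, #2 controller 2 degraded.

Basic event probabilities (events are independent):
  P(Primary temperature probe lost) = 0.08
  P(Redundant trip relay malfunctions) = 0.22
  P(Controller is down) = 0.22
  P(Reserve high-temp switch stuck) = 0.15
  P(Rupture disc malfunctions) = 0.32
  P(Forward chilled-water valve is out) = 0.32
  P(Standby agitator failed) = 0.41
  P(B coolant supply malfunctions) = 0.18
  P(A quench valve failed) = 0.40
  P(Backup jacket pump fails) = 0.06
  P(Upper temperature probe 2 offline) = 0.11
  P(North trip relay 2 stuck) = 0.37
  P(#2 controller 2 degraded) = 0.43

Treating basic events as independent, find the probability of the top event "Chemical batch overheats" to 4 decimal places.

P(Interlock chain fails) [AND] = 0.22 × 0.15 = 0.033000
P(Agitation branch inoperative) [OR] = 1 − (1−0.08) × (1−0.22) × (1−0.033000) = 0.306081
P(Cooling jacket lost) [AND] = 0.32 × 0.32 = 0.102400
P(Quench path fails) [AND] = 0.102400 × 0.41 × 0.18 = 0.007557
P(Vent system unavailable) [OR] = 1 − (1−0.06) × (1−0.11) × (1−0.37) × (1−0.43) = 0.699577
P(Temperature loop unavailable) [AND] = 0.007557 × 0.40 × 0.699577 = 0.002115
P(Chemical batch overheats) [AND] = 0.306081 × 0.002115 = 0.000647
Rounded to 4 decimal places: P(Chemical batch overheats) ≈ 0.0006.

0.0006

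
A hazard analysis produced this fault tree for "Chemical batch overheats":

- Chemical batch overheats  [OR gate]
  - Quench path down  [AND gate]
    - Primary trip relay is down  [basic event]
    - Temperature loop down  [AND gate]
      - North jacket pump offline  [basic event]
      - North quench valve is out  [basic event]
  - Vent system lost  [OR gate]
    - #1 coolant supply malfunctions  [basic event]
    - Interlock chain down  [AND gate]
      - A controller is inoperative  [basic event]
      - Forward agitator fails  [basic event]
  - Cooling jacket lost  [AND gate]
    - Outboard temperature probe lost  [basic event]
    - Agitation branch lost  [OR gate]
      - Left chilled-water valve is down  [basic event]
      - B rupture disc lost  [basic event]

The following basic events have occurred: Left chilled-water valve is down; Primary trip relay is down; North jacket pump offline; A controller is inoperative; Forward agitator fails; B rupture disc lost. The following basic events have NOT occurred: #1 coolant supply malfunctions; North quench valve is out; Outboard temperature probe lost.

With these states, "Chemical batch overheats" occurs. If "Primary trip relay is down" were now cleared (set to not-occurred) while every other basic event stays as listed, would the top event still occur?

Counterfactual: set "Primary trip relay is down" to not occurred.
Temperature loop down [AND]: North jacket pump offline=occurs, North quench valve is out=not → not all inputs occur → does not occur.
Quench path down [AND]: Primary trip relay is down=not, Temperature loop down=not → not all inputs occur → does not occur.
Interlock chain down [AND]: A controller is inoperative=occurs, Forward agitator fails=occurs → all inputs occur → occurs.
Vent system lost [OR]: #1 coolant supply malfunctions=not, Interlock chain down=occurs → at least one input occurs → occurs.
Agitation branch lost [OR]: Left chilled-water valve is down=occurs, B rupture disc lost=occurs → at least one input occurs → occurs.
Cooling jacket lost [AND]: Outboard temperature probe lost=not, Agitation branch lost=occurs → not all inputs occur → does not occur.
Chemical batch overheats [OR]: Quench path down=not, Vent system lost=occurs, Cooling jacket lost=not → at least one input occurs → occurs.

Yes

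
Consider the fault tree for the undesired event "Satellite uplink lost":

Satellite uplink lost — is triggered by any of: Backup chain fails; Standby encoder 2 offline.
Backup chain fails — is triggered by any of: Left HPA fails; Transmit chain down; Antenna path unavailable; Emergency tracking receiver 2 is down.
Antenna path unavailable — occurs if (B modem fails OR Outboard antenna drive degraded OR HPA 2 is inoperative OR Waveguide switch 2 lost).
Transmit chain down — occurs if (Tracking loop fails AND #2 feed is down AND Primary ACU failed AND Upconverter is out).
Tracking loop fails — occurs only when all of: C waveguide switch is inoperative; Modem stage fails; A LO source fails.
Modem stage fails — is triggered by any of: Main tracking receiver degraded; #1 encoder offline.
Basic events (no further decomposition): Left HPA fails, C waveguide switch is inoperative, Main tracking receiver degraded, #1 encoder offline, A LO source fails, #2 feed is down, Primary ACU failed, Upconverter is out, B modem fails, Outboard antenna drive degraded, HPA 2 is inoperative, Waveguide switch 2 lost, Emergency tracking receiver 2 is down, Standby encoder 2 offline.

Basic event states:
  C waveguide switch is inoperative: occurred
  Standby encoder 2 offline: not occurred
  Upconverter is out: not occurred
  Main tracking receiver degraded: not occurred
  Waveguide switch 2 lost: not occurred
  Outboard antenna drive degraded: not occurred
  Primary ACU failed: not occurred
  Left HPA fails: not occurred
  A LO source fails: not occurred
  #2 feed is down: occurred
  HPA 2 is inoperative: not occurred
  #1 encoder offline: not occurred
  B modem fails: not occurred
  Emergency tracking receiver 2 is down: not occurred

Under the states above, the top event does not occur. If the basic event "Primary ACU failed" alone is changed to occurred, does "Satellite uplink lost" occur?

No

Counterfactual: set "Primary ACU failed" to occurred.
Modem stage fails [OR]: Main tracking receiver degraded=not, #1 encoder offline=not → no input occurs → does not occur.
Tracking loop fails [AND]: C waveguide switch is inoperative=occurs, Modem stage fails=not, A LO source fails=not → not all inputs occur → does not occur.
Transmit chain down [AND]: Tracking loop fails=not, #2 feed is down=occurs, Primary ACU failed=occurs, Upconverter is out=not → not all inputs occur → does not occur.
Antenna path unavailable [OR]: B modem fails=not, Outboard antenna drive degraded=not, HPA 2 is inoperative=not, Waveguide switch 2 lost=not → no input occurs → does not occur.
Backup chain fails [OR]: Left HPA fails=not, Transmit chain down=not, Antenna path unavailable=not, Emergency tracking receiver 2 is down=not → no input occurs → does not occur.
Satellite uplink lost [OR]: Backup chain fails=not, Standby encoder 2 offline=not → no input occurs → does not occur.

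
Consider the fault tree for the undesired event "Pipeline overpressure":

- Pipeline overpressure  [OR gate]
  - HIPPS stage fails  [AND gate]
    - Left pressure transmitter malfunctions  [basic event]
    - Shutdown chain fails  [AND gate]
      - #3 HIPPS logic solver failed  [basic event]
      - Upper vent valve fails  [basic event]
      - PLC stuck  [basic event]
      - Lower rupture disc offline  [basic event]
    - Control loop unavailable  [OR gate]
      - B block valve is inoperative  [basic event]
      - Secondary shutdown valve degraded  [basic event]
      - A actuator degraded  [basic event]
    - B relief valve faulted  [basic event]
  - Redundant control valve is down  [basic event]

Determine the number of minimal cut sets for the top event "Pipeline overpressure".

Shutdown chain fails [AND]: one cut set from each child combined → 1 × 1 × 1 × 1 = 1 cut set(s).
Control loop unavailable [OR]: union of children's cut sets → 3 cut set(s).
HIPPS stage fails [AND]: one cut set from each child combined → 1 × 1 × 3 × 1 = 3 cut set(s).
Pipeline overpressure [OR]: union of children's cut sets → 4 cut set(s).
Minimal cut sets: {#3 HIPPS logic solver failed, B block valve is inoperative, B relief valve faulted, Left pressure transmitter malfunctions, Lower rupture disc offline, PLC stuck, Upper vent valve fails}; {#3 HIPPS logic solver failed, B relief valve faulted, Left pressure transmitter malfunctions, Lower rupture disc offline, PLC stuck, Secondary shutdown valve degraded, Upper vent valve fails}; {#3 HIPPS logic solver failed, A actuator degraded, B relief valve faulted, Left pressure transmitter malfunctions, Lower rupture disc offline, PLC stuck, Upper vent valve fails}; {Redundant control valve is down}.

4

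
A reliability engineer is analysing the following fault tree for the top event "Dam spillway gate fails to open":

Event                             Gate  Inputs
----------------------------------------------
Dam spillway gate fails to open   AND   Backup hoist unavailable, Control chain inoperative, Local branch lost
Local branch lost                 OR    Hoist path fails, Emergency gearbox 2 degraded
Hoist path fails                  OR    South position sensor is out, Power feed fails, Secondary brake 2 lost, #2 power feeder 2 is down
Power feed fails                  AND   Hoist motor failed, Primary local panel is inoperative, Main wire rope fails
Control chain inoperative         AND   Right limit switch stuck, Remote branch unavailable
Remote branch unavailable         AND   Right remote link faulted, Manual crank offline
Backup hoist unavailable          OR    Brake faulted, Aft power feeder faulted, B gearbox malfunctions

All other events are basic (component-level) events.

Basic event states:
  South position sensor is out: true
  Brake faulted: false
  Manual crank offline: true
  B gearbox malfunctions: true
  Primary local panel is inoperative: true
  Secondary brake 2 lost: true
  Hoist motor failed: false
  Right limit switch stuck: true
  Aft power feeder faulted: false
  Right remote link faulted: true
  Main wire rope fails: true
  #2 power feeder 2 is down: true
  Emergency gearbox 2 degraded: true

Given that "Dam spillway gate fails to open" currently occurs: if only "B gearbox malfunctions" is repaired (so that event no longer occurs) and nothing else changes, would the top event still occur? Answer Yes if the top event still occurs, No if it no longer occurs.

Counterfactual: set "B gearbox malfunctions" to not occurred.
Backup hoist unavailable [OR]: Brake faulted=not, Aft power feeder faulted=not, B gearbox malfunctions=not → no input occurs → does not occur.
Remote branch unavailable [AND]: Right remote link faulted=occurs, Manual crank offline=occurs → all inputs occur → occurs.
Control chain inoperative [AND]: Right limit switch stuck=occurs, Remote branch unavailable=occurs → all inputs occur → occurs.
Power feed fails [AND]: Hoist motor failed=not, Primary local panel is inoperative=occurs, Main wire rope fails=occurs → not all inputs occur → does not occur.
Hoist path fails [OR]: South position sensor is out=occurs, Power feed fails=not, Secondary brake 2 lost=occurs, #2 power feeder 2 is down=occurs → at least one input occurs → occurs.
Local branch lost [OR]: Hoist path fails=occurs, Emergency gearbox 2 degraded=occurs → at least one input occurs → occurs.
Dam spillway gate fails to open [AND]: Backup hoist unavailable=not, Control chain inoperative=occurs, Local branch lost=occurs → not all inputs occur → does not occur.

No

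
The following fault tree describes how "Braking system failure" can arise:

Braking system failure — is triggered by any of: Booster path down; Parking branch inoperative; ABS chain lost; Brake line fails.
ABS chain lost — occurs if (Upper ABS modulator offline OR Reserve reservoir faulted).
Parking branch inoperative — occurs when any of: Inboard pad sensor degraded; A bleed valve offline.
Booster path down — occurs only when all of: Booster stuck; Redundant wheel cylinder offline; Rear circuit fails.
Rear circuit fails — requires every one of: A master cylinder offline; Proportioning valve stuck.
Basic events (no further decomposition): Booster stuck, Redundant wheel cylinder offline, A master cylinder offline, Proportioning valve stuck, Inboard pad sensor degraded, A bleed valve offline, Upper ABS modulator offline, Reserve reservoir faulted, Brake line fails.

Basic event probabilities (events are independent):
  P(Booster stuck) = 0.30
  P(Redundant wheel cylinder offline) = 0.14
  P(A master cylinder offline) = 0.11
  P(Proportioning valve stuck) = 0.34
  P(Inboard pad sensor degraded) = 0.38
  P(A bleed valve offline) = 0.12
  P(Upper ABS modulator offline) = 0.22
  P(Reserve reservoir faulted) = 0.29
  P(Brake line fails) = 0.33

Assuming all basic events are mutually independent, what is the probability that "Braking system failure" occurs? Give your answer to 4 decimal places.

P(Rear circuit fails) [AND] = 0.11 × 0.34 = 0.037400
P(Booster path down) [AND] = 0.30 × 0.14 × 0.037400 = 0.001571
P(Parking branch inoperative) [OR] = 1 − (1−0.38) × (1−0.12) = 0.454400
P(ABS chain lost) [OR] = 1 − (1−0.22) × (1−0.29) = 0.446200
P(Braking system failure) [OR] = 1 − (1−0.001571) × (1−0.454400) × (1−0.446200) × (1−0.33) = 0.797875
Rounded to 4 decimal places: P(Braking system failure) ≈ 0.7979.

0.7979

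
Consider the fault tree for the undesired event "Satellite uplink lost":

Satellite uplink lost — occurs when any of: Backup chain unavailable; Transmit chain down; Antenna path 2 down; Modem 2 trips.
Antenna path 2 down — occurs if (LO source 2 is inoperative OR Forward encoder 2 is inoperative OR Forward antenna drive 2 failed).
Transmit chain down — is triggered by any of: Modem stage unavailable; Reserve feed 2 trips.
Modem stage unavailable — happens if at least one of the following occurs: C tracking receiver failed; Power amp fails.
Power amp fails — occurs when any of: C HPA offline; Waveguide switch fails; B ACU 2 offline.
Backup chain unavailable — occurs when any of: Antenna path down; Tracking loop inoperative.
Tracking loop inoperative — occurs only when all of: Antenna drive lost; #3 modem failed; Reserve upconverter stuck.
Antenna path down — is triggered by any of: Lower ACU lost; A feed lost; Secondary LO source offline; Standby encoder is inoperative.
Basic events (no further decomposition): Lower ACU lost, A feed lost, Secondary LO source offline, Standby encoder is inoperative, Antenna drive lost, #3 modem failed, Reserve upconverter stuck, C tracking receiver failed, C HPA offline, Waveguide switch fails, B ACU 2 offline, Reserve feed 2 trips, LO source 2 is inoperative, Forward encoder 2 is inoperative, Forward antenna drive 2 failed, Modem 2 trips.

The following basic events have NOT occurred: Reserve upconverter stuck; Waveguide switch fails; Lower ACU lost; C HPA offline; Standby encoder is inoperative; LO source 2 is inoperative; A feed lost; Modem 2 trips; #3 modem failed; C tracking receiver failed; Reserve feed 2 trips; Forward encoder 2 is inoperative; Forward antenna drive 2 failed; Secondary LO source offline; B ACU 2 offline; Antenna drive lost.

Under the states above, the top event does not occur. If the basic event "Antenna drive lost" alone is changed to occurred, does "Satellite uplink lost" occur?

Counterfactual: set "Antenna drive lost" to occurred.
Antenna path down [OR]: Lower ACU lost=not, A feed lost=not, Secondary LO source offline=not, Standby encoder is inoperative=not → no input occurs → does not occur.
Tracking loop inoperative [AND]: Antenna drive lost=occurs, #3 modem failed=not, Reserve upconverter stuck=not → not all inputs occur → does not occur.
Backup chain unavailable [OR]: Antenna path down=not, Tracking loop inoperative=not → no input occurs → does not occur.
Power amp fails [OR]: C HPA offline=not, Waveguide switch fails=not, B ACU 2 offline=not → no input occurs → does not occur.
Modem stage unavailable [OR]: C tracking receiver failed=not, Power amp fails=not → no input occurs → does not occur.
Transmit chain down [OR]: Modem stage unavailable=not, Reserve feed 2 trips=not → no input occurs → does not occur.
Antenna path 2 down [OR]: LO source 2 is inoperative=not, Forward encoder 2 is inoperative=not, Forward antenna drive 2 failed=not → no input occurs → does not occur.
Satellite uplink lost [OR]: Backup chain unavailable=not, Transmit chain down=not, Antenna path 2 down=not, Modem 2 trips=not → no input occurs → does not occur.

No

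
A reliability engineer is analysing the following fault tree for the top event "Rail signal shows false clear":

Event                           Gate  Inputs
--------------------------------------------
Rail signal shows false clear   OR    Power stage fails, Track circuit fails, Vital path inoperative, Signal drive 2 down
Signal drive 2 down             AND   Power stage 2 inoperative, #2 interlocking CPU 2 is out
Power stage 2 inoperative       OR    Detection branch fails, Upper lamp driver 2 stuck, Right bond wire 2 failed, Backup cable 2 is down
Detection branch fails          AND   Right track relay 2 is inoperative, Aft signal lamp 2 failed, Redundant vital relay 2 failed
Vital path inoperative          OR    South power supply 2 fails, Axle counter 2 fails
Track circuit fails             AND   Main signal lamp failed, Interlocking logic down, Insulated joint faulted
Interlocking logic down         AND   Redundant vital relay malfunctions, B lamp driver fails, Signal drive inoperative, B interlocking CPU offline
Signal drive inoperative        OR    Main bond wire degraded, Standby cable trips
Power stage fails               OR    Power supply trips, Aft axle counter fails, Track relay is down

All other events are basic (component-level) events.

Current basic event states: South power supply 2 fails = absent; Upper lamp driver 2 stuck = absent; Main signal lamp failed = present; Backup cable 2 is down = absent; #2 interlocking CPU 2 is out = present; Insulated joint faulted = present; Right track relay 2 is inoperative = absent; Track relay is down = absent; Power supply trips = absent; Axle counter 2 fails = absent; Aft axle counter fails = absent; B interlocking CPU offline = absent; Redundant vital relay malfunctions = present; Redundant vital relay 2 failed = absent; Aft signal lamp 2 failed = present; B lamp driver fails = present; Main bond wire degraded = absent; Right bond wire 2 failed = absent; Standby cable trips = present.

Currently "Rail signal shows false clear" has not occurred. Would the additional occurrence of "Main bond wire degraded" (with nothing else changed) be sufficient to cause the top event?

No

Counterfactual: set "Main bond wire degraded" to occurred.
Power stage fails [OR]: Power supply trips=not, Aft axle counter fails=not, Track relay is down=not → no input occurs → does not occur.
Signal drive inoperative [OR]: Main bond wire degraded=occurs, Standby cable trips=occurs → at least one input occurs → occurs.
Interlocking logic down [AND]: Redundant vital relay malfunctions=occurs, B lamp driver fails=occurs, Signal drive inoperative=occurs, B interlocking CPU offline=not → not all inputs occur → does not occur.
Track circuit fails [AND]: Main signal lamp failed=occurs, Interlocking logic down=not, Insulated joint faulted=occurs → not all inputs occur → does not occur.
Vital path inoperative [OR]: South power supply 2 fails=not, Axle counter 2 fails=not → no input occurs → does not occur.
Detection branch fails [AND]: Right track relay 2 is inoperative=not, Aft signal lamp 2 failed=occurs, Redundant vital relay 2 failed=not → not all inputs occur → does not occur.
Power stage 2 inoperative [OR]: Detection branch fails=not, Upper lamp driver 2 stuck=not, Right bond wire 2 failed=not, Backup cable 2 is down=not → no input occurs → does not occur.
Signal drive 2 down [AND]: Power stage 2 inoperative=not, #2 interlocking CPU 2 is out=occurs → not all inputs occur → does not occur.
Rail signal shows false clear [OR]: Power stage fails=not, Track circuit fails=not, Vital path inoperative=not, Signal drive 2 down=not → no input occurs → does not occur.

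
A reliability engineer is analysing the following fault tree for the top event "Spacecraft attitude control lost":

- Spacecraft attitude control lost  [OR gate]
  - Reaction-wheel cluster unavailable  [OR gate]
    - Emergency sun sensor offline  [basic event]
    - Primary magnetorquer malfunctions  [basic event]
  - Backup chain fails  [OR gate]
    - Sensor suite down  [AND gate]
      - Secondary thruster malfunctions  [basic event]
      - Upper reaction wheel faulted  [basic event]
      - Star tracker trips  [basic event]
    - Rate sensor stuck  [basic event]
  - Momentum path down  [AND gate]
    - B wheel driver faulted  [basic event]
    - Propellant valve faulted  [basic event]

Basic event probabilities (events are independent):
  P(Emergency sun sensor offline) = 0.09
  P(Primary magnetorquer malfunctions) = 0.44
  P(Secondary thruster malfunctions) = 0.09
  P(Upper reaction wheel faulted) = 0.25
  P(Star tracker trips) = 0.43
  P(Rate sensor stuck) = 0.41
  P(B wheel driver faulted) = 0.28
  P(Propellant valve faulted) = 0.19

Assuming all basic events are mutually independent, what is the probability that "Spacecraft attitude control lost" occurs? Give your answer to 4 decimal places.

0.7181

P(Reaction-wheel cluster unavailable) [OR] = 1 − (1−0.09) × (1−0.44) = 0.490400
P(Sensor suite down) [AND] = 0.09 × 0.25 × 0.43 = 0.009675
P(Backup chain fails) [OR] = 1 − (1−0.009675) × (1−0.41) = 0.415708
P(Momentum path down) [AND] = 0.28 × 0.19 = 0.053200
P(Spacecraft attitude control lost) [OR] = 1 − (1−0.490400) × (1−0.415708) × (1−0.053200) = 0.718085
Rounded to 4 decimal places: P(Spacecraft attitude control lost) ≈ 0.7181.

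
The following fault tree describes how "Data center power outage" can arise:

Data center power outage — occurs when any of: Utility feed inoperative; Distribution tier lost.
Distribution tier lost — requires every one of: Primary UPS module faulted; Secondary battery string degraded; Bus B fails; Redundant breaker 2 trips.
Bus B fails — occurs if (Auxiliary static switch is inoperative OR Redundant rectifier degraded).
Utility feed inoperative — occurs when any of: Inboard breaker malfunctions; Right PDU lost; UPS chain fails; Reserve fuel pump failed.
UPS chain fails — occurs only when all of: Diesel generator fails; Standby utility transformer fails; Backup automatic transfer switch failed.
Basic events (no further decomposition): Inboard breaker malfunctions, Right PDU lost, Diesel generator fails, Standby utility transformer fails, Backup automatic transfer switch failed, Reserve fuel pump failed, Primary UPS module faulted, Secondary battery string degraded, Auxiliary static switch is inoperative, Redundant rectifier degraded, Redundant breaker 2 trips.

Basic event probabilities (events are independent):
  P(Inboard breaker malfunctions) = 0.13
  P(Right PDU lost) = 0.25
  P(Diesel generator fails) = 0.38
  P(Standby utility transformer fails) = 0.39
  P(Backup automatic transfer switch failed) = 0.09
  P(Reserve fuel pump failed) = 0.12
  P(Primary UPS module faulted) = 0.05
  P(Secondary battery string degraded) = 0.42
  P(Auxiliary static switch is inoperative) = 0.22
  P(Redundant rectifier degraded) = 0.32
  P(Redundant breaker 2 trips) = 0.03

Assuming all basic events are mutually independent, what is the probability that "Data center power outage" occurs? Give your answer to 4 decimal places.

P(UPS chain fails) [AND] = 0.38 × 0.39 × 0.09 = 0.013338
P(Utility feed inoperative) [OR] = 1 − (1−0.13) × (1−0.25) × (1−0.013338) × (1−0.12) = 0.433459
P(Bus B fails) [OR] = 1 − (1−0.22) × (1−0.32) = 0.469600
P(Distribution tier lost) [AND] = 0.05 × 0.42 × 0.469600 × 0.03 = 0.000296
P(Data center power outage) [OR] = 1 − (1−0.433459) × (1−0.000296) = 0.433627
Rounded to 4 decimal places: P(Data center power outage) ≈ 0.4336.

0.4336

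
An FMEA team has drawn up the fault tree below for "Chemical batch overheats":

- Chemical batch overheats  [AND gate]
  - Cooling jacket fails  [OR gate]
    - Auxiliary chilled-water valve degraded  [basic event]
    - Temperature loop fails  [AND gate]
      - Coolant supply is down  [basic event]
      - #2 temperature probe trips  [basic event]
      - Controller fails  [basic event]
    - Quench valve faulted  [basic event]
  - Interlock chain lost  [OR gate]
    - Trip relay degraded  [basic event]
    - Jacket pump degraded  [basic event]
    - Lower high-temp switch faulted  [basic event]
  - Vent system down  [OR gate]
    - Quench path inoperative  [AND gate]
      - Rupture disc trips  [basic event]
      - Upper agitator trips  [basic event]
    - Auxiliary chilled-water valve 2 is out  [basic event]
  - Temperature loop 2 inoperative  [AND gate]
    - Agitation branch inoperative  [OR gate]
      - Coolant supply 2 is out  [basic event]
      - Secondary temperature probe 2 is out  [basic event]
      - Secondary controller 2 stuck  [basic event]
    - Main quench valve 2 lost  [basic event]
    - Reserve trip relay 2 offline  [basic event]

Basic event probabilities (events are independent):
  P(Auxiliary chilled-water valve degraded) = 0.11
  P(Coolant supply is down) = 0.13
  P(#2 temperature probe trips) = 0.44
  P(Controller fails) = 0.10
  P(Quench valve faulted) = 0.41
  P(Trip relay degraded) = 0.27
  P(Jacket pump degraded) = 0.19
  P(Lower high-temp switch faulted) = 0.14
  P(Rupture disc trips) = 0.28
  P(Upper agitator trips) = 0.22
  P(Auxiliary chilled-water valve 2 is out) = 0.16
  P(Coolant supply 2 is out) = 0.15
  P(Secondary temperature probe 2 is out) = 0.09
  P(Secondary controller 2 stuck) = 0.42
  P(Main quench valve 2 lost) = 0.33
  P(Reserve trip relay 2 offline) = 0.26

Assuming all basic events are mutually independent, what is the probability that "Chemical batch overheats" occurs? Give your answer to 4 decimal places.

0.0024

P(Temperature loop fails) [AND] = 0.13 × 0.44 × 0.10 = 0.005720
P(Cooling jacket fails) [OR] = 1 − (1−0.11) × (1−0.005720) × (1−0.41) = 0.477904
P(Interlock chain lost) [OR] = 1 − (1−0.27) × (1−0.19) × (1−0.14) = 0.491482
P(Quench path inoperative) [AND] = 0.28 × 0.22 = 0.061600
P(Vent system down) [OR] = 1 − (1−0.061600) × (1−0.16) = 0.211744
P(Agitation branch inoperative) [OR] = 1 − (1−0.15) × (1−0.09) × (1−0.42) = 0.551370
P(Temperature loop 2 inoperative) [AND] = 0.551370 × 0.33 × 0.26 = 0.047308
P(Chemical batch overheats) [AND] = 0.477904 × 0.491482 × 0.211744 × 0.047308 = 0.002353
Rounded to 4 decimal places: P(Chemical batch overheats) ≈ 0.0024.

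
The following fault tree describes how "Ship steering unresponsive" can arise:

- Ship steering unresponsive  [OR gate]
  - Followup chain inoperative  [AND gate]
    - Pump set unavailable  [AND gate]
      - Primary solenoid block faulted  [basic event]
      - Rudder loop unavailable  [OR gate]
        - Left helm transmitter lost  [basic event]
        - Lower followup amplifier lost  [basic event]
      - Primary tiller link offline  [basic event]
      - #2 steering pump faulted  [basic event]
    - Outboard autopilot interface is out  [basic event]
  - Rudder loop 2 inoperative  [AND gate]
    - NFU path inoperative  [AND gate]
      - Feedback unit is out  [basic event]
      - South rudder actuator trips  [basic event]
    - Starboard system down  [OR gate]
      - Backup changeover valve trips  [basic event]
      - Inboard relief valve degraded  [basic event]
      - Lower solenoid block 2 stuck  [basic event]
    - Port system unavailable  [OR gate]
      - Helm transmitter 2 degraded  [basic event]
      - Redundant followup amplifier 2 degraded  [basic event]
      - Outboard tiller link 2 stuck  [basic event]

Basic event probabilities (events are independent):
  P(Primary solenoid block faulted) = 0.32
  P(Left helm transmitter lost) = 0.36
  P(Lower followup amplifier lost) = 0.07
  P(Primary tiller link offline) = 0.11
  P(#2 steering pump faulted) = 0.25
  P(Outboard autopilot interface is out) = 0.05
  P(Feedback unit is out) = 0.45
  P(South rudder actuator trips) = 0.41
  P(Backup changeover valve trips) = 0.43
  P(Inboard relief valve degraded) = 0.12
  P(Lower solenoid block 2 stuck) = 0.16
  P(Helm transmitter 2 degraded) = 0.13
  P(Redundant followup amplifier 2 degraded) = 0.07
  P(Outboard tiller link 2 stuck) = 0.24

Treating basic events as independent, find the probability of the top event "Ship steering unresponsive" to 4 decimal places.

P(Rudder loop unavailable) [OR] = 1 − (1−0.36) × (1−0.07) = 0.404800
P(Pump set unavailable) [AND] = 0.32 × 0.404800 × 0.11 × 0.25 = 0.003562
P(Followup chain inoperative) [AND] = 0.003562 × 0.05 = 0.000178
P(NFU path inoperative) [AND] = 0.45 × 0.41 = 0.184500
P(Starboard system down) [OR] = 1 − (1−0.43) × (1−0.12) × (1−0.16) = 0.578656
P(Port system unavailable) [OR] = 1 − (1−0.13) × (1−0.07) × (1−0.24) = 0.385084
P(Rudder loop 2 inoperative) [AND] = 0.184500 × 0.578656 × 0.385084 = 0.041112
P(Ship steering unresponsive) [OR] = 1 − (1−0.000178) × (1−0.041112) = 0.041283
Rounded to 4 decimal places: P(Ship steering unresponsive) ≈ 0.0413.

0.0413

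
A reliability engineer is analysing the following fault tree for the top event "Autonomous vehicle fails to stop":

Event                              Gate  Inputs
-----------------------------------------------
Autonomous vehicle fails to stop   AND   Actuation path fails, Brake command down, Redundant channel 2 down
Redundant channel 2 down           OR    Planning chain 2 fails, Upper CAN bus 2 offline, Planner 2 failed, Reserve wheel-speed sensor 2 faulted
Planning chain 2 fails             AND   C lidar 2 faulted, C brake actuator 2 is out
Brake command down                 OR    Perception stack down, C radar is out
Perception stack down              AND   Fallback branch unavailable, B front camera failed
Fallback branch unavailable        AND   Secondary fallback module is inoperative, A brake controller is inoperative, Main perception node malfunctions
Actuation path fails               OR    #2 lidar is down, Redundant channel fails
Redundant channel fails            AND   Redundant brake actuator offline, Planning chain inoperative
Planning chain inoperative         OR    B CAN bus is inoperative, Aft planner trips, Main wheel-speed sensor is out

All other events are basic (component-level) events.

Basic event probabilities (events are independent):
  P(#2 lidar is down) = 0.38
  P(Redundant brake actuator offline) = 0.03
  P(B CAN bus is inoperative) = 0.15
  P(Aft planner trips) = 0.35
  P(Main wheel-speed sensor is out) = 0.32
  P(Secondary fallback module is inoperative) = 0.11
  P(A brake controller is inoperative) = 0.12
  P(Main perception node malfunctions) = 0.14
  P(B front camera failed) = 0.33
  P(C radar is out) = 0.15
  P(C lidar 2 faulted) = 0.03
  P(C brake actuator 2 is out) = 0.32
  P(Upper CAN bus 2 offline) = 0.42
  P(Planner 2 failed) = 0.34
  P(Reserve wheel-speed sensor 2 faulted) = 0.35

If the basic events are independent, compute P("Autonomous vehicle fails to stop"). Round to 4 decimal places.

P(Planning chain inoperative) [OR] = 1 − (1−0.15) × (1−0.35) × (1−0.32) = 0.624300
P(Redundant channel fails) [AND] = 0.03 × 0.624300 = 0.018729
P(Actuation path fails) [OR] = 1 − (1−0.38) × (1−0.018729) = 0.391612
P(Fallback branch unavailable) [AND] = 0.11 × 0.12 × 0.14 = 0.001848
P(Perception stack down) [AND] = 0.001848 × 0.33 = 0.000610
P(Brake command down) [OR] = 1 − (1−0.000610) × (1−0.15) = 0.150519
P(Planning chain 2 fails) [AND] = 0.03 × 0.32 = 0.009600
P(Redundant channel 2 down) [OR] = 1 − (1−0.009600) × (1−0.42) × (1−0.34) × (1−0.35) = 0.753569
P(Autonomous vehicle fails to stop) [AND] = 0.391612 × 0.150519 × 0.753569 = 0.044419
Rounded to 4 decimal places: P(Autonomous vehicle fails to stop) ≈ 0.0444.

0.0444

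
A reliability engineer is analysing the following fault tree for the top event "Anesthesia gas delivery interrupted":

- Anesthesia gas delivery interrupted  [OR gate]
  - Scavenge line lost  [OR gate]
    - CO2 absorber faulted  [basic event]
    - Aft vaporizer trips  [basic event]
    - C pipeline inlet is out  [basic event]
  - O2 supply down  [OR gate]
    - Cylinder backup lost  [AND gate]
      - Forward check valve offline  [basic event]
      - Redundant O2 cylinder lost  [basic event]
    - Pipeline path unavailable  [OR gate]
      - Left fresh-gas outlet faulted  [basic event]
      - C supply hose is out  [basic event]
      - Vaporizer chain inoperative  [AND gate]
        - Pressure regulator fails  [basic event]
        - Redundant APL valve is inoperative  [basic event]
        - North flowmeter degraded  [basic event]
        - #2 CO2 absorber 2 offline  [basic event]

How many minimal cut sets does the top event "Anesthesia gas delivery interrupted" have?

Scavenge line lost [OR]: union of children's cut sets → 3 cut set(s).
Cylinder backup lost [AND]: one cut set from each child combined → 1 × 1 = 1 cut set(s).
Vaporizer chain inoperative [AND]: one cut set from each child combined → 1 × 1 × 1 × 1 = 1 cut set(s).
Pipeline path unavailable [OR]: union of children's cut sets → 3 cut set(s).
O2 supply down [OR]: union of children's cut sets → 4 cut set(s).
Anesthesia gas delivery interrupted [OR]: union of children's cut sets → 7 cut set(s).
Minimal cut sets: {CO2 absorber faulted}; {Aft vaporizer trips}; {C pipeline inlet is out}; {Forward check valve offline, Redundant O2 cylinder lost}; {Left fresh-gas outlet faulted}; {C supply hose is out}; {#2 CO2 absorber 2 offline, North flowmeter degraded, Pressure regulator fails, Redundant APL valve is inoperative}.

7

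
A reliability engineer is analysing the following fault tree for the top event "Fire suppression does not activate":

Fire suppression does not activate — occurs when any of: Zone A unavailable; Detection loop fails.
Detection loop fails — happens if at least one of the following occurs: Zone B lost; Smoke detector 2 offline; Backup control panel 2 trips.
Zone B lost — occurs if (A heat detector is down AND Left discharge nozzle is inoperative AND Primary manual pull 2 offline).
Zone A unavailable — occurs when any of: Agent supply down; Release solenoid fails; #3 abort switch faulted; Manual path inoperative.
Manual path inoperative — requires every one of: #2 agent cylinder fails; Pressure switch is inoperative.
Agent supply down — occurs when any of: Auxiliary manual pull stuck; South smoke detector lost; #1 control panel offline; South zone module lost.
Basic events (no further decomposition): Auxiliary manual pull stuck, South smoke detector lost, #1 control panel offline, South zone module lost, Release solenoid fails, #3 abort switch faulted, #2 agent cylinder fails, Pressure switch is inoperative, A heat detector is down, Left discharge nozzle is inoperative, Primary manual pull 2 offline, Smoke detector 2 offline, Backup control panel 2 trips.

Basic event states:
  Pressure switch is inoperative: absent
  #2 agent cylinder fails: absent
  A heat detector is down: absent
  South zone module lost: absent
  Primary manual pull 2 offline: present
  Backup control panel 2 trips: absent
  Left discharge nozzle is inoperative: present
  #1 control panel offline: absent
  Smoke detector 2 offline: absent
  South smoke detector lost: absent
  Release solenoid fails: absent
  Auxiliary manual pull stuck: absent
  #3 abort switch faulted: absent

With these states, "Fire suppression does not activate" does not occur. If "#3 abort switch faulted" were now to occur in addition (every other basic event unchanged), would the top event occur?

Counterfactual: set "#3 abort switch faulted" to occurred.
Agent supply down [OR]: Auxiliary manual pull stuck=not, South smoke detector lost=not, #1 control panel offline=not, South zone module lost=not → no input occurs → does not occur.
Manual path inoperative [AND]: #2 agent cylinder fails=not, Pressure switch is inoperative=not → not all inputs occur → does not occur.
Zone A unavailable [OR]: Agent supply down=not, Release solenoid fails=not, #3 abort switch faulted=occurs, Manual path inoperative=not → at least one input occurs → occurs.
Zone B lost [AND]: A heat detector is down=not, Left discharge nozzle is inoperative=occurs, Primary manual pull 2 offline=occurs → not all inputs occur → does not occur.
Detection loop fails [OR]: Zone B lost=not, Smoke detector 2 offline=not, Backup control panel 2 trips=not → no input occurs → does not occur.
Fire suppression does not activate [OR]: Zone A unavailable=occurs, Detection loop fails=not → at least one input occurs → occurs.

Yes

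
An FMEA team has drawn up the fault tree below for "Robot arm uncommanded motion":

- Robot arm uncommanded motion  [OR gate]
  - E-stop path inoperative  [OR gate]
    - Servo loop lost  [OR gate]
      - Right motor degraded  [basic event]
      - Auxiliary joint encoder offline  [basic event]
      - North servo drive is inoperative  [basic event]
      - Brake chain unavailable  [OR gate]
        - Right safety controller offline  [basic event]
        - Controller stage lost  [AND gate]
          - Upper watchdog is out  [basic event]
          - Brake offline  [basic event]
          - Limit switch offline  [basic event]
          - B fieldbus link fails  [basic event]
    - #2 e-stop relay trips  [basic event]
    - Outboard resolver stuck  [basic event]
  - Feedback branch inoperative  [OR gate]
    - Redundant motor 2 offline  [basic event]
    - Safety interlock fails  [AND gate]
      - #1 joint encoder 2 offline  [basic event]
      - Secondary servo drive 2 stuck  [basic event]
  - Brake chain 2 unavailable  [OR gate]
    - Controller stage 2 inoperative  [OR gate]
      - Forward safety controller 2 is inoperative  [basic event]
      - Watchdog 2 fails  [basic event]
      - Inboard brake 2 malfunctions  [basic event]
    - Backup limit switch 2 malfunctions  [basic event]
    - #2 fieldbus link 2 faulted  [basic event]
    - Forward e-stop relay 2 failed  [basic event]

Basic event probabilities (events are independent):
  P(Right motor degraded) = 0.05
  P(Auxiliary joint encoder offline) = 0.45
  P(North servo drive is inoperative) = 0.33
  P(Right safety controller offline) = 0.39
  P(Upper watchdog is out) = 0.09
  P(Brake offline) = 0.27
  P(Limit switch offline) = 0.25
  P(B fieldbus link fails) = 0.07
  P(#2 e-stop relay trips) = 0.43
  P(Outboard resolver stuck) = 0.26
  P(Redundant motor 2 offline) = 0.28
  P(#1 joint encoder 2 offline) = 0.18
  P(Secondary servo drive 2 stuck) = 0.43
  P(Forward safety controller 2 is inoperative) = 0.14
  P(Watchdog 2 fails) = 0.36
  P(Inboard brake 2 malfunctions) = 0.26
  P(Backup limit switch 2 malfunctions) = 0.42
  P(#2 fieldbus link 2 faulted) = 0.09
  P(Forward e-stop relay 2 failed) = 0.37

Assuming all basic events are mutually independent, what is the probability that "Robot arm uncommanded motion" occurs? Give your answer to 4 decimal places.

0.9919

P(Controller stage lost) [AND] = 0.09 × 0.27 × 0.25 × 0.07 = 0.000425
P(Brake chain unavailable) [OR] = 1 − (1−0.39) × (1−0.000425) = 0.390259
P(Servo loop lost) [OR] = 1 − (1−0.05) × (1−0.45) × (1−0.33) × (1−0.390259) = 0.786545
P(E-stop path inoperative) [OR] = 1 − (1−0.786545) × (1−0.43) × (1−0.26) = 0.909965
P(Safety interlock fails) [AND] = 0.18 × 0.43 = 0.077400
P(Feedback branch inoperative) [OR] = 1 − (1−0.28) × (1−0.077400) = 0.335728
P(Controller stage 2 inoperative) [OR] = 1 − (1−0.14) × (1−0.36) × (1−0.26) = 0.592704
P(Brake chain 2 unavailable) [OR] = 1 − (1−0.592704) × (1−0.42) × (1−0.09) × (1−0.37) = 0.864568
P(Robot arm uncommanded motion) [OR] = 1 − (1−0.909965) × (1−0.335728) × (1−0.864568) = 0.991900
Rounded to 4 decimal places: P(Robot arm uncommanded motion) ≈ 0.9919.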